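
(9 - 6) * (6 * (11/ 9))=22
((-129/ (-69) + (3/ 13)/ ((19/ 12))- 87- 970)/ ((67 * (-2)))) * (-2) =-5993368/ 380627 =-15.75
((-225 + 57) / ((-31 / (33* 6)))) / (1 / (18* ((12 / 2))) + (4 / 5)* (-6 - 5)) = -17962560 / 147157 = -122.06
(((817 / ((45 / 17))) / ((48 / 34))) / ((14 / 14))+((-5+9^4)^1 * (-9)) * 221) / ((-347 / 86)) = 3231732.63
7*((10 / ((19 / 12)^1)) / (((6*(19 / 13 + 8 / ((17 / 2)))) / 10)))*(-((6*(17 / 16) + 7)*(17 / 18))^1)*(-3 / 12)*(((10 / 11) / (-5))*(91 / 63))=-914547725 / 35957196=-25.43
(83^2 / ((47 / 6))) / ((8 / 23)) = 475341 / 188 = 2528.41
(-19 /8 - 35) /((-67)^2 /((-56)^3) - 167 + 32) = 6563648 /23712649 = 0.28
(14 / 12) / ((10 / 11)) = 77 / 60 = 1.28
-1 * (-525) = 525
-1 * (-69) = 69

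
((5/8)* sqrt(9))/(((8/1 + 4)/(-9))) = -1.41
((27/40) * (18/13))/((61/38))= 4617/7930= 0.58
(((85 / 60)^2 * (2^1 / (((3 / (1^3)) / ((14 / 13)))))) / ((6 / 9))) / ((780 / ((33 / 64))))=22253 / 15575040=0.00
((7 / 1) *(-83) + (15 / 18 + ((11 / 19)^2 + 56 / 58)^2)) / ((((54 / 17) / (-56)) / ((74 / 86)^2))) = 123944294485678954 / 16414676559009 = 7550.82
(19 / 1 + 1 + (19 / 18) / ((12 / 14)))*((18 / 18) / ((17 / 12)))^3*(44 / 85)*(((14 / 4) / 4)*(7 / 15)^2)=69211912 / 93961125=0.74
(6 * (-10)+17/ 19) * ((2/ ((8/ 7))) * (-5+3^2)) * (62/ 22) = -243691/ 209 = -1165.99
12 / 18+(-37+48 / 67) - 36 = -14395 / 201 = -71.62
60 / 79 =0.76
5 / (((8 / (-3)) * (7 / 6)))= -45 / 28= -1.61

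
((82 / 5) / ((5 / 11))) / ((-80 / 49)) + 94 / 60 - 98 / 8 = -32.78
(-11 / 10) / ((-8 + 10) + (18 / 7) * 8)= -77 / 1580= -0.05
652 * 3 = 1956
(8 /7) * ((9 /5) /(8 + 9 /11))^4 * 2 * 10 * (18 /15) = 18443443392 /387315604375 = 0.05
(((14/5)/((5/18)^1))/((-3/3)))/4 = -63/25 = -2.52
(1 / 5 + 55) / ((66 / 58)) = 2668 / 55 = 48.51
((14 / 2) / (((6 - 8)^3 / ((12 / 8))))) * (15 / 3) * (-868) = 22785 / 4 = 5696.25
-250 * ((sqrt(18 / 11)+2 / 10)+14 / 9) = -3950 / 9 - 750 * sqrt(22) / 11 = -758.69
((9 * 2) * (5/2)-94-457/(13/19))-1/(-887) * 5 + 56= -7621039/11531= -660.92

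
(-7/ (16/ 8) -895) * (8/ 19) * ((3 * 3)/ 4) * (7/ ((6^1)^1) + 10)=-361197/ 38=-9505.18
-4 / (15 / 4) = -1.07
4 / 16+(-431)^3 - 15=-80063005.75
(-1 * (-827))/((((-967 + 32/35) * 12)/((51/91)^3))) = -70295/5597956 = -0.01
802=802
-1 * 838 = -838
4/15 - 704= -10556/15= -703.73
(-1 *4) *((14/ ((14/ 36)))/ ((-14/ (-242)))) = -17424/ 7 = -2489.14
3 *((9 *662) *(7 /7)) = 17874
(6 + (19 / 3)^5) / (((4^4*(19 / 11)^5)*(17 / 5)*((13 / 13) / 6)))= 1995065162035 / 436427305344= 4.57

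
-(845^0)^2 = -1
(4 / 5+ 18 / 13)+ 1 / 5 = 31 / 13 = 2.38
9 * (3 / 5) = 27 / 5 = 5.40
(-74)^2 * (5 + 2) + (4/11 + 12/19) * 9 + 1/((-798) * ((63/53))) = 21203085377/553014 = 38340.96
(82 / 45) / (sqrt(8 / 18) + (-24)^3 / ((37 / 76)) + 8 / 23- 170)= -34891 / 546933570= -0.00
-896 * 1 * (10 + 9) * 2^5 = -544768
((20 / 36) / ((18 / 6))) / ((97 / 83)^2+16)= 0.01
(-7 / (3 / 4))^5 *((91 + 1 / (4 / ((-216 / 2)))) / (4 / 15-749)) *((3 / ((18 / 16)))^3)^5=14844571743.49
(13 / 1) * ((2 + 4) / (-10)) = -39 / 5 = -7.80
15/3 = 5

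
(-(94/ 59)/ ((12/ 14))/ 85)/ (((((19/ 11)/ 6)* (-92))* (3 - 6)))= -3619/ 13149330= -0.00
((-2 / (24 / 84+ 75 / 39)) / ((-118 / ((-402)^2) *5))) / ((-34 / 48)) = -1755936 / 5015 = -350.14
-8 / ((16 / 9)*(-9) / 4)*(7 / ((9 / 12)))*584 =32704 / 3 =10901.33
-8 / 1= -8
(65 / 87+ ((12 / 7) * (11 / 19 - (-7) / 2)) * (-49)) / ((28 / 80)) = -11302700 / 11571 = -976.81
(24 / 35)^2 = 576 / 1225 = 0.47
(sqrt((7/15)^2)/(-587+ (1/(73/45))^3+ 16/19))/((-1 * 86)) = 51739261/5586668730660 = 0.00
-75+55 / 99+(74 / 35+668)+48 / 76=596.30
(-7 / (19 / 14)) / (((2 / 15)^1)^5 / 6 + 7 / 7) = -223256250 / 43284679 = -5.16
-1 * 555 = -555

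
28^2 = 784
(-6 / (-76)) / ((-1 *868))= -0.00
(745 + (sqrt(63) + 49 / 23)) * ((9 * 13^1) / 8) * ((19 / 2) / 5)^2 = 126711 * sqrt(7) / 800 + 22681269 / 575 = 39864.74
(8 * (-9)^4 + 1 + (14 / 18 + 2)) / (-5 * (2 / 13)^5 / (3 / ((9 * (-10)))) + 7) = 175408466818 / 23434659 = 7485.00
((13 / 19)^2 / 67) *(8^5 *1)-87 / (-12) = 236.21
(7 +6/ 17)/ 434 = 125/ 7378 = 0.02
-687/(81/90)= -2290/3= -763.33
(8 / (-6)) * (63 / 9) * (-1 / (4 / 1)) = 7 / 3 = 2.33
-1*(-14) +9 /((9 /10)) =24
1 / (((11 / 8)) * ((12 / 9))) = 6 / 11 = 0.55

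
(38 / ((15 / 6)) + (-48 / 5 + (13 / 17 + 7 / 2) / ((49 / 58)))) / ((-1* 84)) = -0.13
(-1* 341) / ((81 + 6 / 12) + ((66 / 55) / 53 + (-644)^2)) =-180730 / 219853287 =-0.00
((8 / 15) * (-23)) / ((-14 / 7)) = 92 / 15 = 6.13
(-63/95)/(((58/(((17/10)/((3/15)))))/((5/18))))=-119/4408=-0.03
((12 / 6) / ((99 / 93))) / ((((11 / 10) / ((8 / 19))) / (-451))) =-203360 / 627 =-324.34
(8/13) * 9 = 72/13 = 5.54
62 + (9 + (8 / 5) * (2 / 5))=1791 / 25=71.64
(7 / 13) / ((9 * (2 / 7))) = 49 / 234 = 0.21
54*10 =540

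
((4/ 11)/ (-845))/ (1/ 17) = -68/ 9295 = -0.01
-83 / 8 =-10.38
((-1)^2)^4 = 1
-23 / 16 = -1.44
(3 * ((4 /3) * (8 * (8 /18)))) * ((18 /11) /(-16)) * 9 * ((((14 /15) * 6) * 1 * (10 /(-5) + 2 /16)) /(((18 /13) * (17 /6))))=6552 /187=35.04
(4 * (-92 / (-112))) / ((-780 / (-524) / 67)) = 201871 / 1365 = 147.89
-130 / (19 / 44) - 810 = -21110 / 19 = -1111.05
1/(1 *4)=0.25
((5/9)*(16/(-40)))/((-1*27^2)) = 2/6561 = 0.00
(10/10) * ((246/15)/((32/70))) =287/8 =35.88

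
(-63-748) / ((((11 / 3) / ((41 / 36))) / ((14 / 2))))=-232757 / 132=-1763.31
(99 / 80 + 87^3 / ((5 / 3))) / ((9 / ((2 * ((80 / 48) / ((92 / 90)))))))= 52680405 / 368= 143153.27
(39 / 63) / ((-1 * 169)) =-1 / 273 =-0.00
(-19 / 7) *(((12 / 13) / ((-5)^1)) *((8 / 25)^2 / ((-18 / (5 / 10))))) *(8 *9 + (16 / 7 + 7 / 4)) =-647216 / 5971875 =-0.11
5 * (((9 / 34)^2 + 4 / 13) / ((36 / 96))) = 56770 / 11271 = 5.04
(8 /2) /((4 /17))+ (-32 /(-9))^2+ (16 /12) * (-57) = -3755 /81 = -46.36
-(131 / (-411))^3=2248091 / 69426531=0.03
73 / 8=9.12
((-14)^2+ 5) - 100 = 101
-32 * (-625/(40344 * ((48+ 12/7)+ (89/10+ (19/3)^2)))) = 525000/104553157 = 0.01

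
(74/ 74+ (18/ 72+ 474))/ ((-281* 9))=-1901/ 10116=-0.19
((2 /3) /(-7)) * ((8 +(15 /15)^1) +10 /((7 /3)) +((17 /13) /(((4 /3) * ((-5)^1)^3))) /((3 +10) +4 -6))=-2216381 /1751750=-1.27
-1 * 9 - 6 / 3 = -11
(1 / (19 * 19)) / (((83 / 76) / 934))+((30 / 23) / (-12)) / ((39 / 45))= 2115853 / 943046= 2.24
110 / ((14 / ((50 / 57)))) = 2750 / 399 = 6.89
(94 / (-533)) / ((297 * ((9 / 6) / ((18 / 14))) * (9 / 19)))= -3572 / 3324321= -0.00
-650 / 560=-65 / 56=-1.16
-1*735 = -735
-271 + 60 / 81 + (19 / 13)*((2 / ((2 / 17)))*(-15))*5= -748936 / 351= -2133.72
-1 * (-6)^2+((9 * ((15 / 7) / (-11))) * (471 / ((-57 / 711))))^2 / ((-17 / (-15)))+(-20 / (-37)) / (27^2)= 91881142690005411691 / 981446941629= 93618043.72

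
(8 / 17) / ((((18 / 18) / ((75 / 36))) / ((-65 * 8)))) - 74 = -29774 / 51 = -583.80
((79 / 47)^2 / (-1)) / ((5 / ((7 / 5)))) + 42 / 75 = -12761 / 55225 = -0.23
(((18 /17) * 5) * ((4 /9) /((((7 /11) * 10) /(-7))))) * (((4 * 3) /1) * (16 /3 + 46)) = -27104 /17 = -1594.35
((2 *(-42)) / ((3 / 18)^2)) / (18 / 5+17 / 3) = -45360 / 139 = -326.33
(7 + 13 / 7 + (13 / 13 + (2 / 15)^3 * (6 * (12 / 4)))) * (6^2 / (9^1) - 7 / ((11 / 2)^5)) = 1115673884 / 28183925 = 39.59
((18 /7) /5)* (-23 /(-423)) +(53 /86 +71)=10135511 /141470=71.64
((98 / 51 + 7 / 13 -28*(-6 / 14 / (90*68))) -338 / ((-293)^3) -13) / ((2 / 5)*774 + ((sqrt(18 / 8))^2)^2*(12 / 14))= -16402542794204 / 488651045047191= -0.03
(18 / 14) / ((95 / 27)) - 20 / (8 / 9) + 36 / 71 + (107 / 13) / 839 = -22265142113 / 1029948010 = -21.62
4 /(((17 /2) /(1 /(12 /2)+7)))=172 /51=3.37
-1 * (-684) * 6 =4104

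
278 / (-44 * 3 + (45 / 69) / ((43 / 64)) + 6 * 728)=0.07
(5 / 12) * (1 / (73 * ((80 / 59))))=59 / 14016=0.00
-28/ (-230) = 14/ 115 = 0.12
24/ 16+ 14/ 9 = 55/ 18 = 3.06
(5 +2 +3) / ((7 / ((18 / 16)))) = 45 / 28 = 1.61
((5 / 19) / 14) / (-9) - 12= -12.00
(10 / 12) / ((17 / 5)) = 25 / 102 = 0.25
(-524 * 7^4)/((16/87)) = -27364197/4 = -6841049.25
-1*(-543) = 543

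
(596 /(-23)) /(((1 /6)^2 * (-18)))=1192 /23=51.83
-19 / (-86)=19 / 86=0.22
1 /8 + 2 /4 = 5 /8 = 0.62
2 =2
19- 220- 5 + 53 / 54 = -11071 / 54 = -205.02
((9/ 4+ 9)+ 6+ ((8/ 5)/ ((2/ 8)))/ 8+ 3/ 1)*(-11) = -4631/ 20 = -231.55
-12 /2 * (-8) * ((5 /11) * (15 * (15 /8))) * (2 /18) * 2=1500 /11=136.36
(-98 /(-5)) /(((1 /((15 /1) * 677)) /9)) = 1791342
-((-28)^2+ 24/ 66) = -784.36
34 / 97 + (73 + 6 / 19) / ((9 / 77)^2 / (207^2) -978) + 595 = 3365265688242246 / 5653290624371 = 595.28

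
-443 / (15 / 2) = -59.07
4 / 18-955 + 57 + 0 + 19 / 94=-759349 / 846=-897.58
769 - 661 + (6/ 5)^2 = 2736/ 25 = 109.44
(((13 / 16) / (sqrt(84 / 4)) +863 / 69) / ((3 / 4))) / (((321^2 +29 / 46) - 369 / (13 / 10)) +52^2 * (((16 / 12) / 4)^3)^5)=6197133501 * sqrt(21) / 12344194967168078 +143093677896 / 881728211940577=0.00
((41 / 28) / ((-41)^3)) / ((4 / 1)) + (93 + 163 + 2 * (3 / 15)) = 241364699 / 941360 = 256.40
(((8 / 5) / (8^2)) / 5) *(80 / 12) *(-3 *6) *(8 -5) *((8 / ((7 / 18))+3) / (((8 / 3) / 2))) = -891 / 28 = -31.82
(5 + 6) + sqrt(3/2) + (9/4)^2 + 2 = sqrt(6)/2 + 289/16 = 19.29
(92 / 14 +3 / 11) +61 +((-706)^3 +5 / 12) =-325151670911 / 924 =-351895747.74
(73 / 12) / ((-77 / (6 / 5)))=-0.09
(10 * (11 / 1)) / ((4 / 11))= 605 / 2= 302.50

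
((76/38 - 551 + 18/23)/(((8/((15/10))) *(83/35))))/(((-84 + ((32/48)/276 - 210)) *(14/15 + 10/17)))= 607690755/6271535776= 0.10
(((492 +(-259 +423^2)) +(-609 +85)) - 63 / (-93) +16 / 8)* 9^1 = 1607766.10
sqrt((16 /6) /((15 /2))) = 4 * sqrt(5) /15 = 0.60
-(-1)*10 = 10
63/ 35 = 1.80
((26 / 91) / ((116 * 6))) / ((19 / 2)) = 1 / 23142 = 0.00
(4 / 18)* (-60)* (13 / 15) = -11.56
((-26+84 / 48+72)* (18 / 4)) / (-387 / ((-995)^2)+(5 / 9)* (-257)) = -15316676775 / 10177484864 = -1.50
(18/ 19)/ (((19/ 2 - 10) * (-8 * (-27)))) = -1/ 114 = -0.01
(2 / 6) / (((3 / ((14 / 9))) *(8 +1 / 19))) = 266 / 12393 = 0.02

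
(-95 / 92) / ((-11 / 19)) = 1805 / 1012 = 1.78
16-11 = 5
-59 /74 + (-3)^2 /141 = -2551 /3478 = -0.73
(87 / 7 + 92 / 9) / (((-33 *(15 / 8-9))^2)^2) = 5844992 / 788670745501023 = 0.00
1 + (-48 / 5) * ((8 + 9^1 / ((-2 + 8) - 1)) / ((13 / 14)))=-100.32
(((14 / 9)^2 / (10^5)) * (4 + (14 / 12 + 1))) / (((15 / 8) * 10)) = 1813 / 227812500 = 0.00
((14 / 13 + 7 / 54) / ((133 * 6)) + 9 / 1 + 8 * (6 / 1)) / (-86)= -0.66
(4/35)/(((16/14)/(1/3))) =1/30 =0.03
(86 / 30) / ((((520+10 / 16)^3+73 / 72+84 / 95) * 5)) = 1254912 / 308873850488935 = 0.00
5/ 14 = 0.36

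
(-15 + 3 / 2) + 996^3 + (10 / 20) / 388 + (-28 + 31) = 766725190189 / 776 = 988047925.50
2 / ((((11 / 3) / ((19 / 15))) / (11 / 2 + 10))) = 589 / 55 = 10.71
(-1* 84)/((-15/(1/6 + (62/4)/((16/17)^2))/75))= 949655/128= 7419.18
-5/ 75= -1/ 15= -0.07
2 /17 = 0.12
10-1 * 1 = 9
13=13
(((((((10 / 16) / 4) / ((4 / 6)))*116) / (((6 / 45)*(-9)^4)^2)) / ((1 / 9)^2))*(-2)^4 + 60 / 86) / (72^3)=2517835 / 1263622146048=0.00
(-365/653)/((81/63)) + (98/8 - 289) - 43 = -7526903/23508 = -320.18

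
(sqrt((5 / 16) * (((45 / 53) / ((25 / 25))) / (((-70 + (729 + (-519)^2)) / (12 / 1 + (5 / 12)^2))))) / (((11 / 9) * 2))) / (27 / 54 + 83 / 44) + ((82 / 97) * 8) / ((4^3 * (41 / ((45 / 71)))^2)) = 2025 / 80192228 + 3 * sqrt(6271822045) / 400709680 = 0.00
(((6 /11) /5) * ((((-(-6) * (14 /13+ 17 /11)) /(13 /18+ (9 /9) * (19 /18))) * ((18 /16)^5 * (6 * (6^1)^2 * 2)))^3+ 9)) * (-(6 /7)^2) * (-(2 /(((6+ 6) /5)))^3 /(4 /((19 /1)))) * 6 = 5994167768490466725718370618805975 /13863940668835374301184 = 432356709515.12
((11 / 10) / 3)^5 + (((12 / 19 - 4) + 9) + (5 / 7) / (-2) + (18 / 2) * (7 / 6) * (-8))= -254411730217 / 3231900000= -78.72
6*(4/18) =4/3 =1.33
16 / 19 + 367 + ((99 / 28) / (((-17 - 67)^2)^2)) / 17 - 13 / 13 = 18353308539089 / 50030539776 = 366.84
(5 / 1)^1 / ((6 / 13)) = 65 / 6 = 10.83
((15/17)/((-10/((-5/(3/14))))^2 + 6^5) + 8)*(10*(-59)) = -10191507190/2159187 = -4720.07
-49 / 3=-16.33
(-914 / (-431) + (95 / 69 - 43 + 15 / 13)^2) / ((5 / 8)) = 4549528749256 / 1733932395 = 2623.82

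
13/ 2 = 6.50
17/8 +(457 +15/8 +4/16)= 1845/4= 461.25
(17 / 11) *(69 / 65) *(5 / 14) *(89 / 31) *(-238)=-1774749 / 4433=-400.35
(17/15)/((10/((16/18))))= 68/675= 0.10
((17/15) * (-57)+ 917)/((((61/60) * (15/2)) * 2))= 17048/305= 55.90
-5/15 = -1/3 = -0.33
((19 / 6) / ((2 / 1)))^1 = 19 / 12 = 1.58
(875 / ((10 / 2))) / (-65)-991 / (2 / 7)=-90251 / 26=-3471.19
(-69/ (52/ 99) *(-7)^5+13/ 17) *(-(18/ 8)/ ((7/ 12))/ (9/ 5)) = -29276207475/ 6188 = -4731125.97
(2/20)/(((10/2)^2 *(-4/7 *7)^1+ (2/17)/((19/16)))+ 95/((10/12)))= 323/45540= 0.01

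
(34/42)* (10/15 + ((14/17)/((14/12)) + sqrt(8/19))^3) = 21040* sqrt(38)/128877 + 534886/345933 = 2.55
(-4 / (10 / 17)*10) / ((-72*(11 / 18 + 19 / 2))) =17 / 182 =0.09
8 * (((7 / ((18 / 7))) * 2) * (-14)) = -5488 / 9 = -609.78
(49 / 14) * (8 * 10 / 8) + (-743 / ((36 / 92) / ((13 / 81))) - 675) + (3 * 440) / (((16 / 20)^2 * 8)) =-8012347 / 11664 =-686.93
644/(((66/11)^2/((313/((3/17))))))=856681/27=31728.93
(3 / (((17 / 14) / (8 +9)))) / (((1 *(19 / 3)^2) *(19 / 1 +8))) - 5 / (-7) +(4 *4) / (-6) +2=655 / 7581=0.09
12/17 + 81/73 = 2253/1241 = 1.82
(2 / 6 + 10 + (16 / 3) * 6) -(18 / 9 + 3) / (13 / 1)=1636 / 39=41.95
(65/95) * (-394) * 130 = -665860/19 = -35045.26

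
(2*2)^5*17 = 17408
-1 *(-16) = 16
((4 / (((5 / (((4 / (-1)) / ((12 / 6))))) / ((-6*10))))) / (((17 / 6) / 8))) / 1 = 4608 / 17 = 271.06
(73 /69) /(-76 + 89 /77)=-5621 /397647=-0.01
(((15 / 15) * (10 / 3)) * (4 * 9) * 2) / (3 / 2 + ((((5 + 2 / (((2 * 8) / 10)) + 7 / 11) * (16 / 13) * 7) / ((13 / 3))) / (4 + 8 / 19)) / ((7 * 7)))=14574560 / 94929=153.53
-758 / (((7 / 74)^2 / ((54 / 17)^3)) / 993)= -2696002737.82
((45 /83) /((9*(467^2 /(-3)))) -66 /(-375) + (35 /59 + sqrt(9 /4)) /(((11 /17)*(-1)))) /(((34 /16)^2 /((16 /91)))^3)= -4823283024097376731136 /26710638431376413706317125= -0.00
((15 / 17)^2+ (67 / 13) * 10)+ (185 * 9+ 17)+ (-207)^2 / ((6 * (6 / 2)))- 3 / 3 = 30911221 / 7514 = 4113.82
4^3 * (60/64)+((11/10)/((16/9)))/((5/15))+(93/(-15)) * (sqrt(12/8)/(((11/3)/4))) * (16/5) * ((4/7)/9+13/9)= 9897/160 - 18848 * sqrt(6)/1155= 21.88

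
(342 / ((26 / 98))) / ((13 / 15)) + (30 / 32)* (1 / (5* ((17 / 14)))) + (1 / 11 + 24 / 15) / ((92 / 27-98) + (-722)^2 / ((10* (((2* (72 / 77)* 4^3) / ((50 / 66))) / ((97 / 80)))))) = 127053701569321053 / 85411014894920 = 1487.56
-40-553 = -593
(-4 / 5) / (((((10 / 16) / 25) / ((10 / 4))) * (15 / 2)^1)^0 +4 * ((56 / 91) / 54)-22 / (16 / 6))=5616 / 50575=0.11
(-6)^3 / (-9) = 24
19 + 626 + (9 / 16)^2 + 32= 173393 / 256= 677.32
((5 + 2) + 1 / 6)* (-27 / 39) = -4.96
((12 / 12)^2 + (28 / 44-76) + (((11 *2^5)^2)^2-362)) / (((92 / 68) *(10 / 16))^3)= 424795641207750656 / 16729625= 25391820869.13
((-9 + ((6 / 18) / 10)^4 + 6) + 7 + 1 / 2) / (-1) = -3645001 / 810000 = -4.50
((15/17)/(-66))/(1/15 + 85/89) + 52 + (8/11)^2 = 26790221/510136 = 52.52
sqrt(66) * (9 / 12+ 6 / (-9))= sqrt(66) / 12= 0.68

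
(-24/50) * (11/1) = -132/25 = -5.28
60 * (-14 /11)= -840 /11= -76.36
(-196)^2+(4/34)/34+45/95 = 38416.48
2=2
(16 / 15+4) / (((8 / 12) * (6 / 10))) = 38 / 3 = 12.67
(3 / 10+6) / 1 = 63 / 10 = 6.30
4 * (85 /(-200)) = -17 /10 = -1.70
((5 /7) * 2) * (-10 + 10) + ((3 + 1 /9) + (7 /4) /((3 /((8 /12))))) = 7 /2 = 3.50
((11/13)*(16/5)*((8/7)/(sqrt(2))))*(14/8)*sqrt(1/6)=176*sqrt(3)/195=1.56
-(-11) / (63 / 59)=649 / 63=10.30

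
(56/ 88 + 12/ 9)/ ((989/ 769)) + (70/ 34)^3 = 1644887680/ 160345581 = 10.26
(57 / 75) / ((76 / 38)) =0.38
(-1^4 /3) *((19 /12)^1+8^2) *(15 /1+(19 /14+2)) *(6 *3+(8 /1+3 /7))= -37417915 /3528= -10605.98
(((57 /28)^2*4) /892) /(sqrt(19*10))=171*sqrt(190) /1748320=0.00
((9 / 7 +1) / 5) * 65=208 / 7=29.71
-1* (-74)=74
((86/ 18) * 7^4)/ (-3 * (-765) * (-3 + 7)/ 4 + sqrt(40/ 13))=68450109/ 13694257-206486 * sqrt(130)/ 616241565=4.99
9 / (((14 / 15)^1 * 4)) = 135 / 56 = 2.41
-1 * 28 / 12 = -7 / 3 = -2.33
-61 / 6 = -10.17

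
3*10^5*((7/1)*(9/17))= 18900000/17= 1111764.71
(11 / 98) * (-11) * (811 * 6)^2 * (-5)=7162581690 / 49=146175136.53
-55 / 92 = -0.60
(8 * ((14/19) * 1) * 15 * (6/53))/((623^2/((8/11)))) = 0.00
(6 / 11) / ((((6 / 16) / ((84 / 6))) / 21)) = 427.64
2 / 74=1 / 37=0.03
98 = 98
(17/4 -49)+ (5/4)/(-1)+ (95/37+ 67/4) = -3949/148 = -26.68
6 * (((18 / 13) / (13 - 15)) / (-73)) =54 / 949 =0.06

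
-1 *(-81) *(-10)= -810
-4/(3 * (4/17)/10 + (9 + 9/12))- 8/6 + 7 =17561/3339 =5.26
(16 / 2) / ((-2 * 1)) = -4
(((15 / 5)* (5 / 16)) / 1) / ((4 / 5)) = 75 / 64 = 1.17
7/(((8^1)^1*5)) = 7/40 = 0.18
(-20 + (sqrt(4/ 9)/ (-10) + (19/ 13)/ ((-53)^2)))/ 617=-10991332/ 337964835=-0.03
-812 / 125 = -6.50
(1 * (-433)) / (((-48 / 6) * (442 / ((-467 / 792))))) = -0.07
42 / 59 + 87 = 87.71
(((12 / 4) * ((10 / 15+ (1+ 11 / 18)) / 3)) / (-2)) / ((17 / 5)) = -205 / 612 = -0.33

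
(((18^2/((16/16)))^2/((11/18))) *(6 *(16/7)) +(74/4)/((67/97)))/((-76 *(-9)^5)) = 24307679105/46304336232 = 0.52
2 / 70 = 1 / 35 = 0.03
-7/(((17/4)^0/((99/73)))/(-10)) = 6930/73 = 94.93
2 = 2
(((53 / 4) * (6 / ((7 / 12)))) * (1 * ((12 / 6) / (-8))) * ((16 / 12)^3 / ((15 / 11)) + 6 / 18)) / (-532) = 44467 / 335160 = 0.13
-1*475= -475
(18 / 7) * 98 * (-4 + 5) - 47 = 205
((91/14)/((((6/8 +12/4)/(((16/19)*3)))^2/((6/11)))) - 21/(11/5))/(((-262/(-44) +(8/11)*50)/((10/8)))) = -787881/3360910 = -0.23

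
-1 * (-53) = 53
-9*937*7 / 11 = -59031 / 11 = -5366.45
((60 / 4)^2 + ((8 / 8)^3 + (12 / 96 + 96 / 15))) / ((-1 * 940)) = -9301 / 37600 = -0.25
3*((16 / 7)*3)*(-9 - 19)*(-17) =9792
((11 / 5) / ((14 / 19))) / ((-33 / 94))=-893 / 105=-8.50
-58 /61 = -0.95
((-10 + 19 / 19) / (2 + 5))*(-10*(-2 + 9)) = 90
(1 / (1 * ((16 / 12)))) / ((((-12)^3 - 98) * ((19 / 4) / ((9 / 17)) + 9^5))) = -27 / 3882234862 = -0.00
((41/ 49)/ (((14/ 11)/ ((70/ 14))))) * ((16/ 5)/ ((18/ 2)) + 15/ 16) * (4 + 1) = 42845/ 2016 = 21.25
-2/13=-0.15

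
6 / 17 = 0.35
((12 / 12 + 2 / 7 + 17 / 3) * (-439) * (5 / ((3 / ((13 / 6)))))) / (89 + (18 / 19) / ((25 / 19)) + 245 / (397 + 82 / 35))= -80874610375 / 662860506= -122.01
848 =848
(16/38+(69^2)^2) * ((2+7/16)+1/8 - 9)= -44359556621/304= -145919594.15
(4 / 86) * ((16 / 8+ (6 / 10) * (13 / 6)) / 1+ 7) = 103 / 215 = 0.48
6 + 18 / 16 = 57 / 8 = 7.12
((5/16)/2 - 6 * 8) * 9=-13779/32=-430.59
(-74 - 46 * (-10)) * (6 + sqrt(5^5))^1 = 2316 + 9650 * sqrt(5) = 23894.06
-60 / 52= -15 / 13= -1.15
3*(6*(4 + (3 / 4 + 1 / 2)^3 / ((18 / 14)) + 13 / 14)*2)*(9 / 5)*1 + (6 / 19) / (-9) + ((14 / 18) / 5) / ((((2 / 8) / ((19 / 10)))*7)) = 200110979 / 478800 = 417.94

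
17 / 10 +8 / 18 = 193 / 90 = 2.14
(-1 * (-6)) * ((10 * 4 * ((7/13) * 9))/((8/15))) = 28350/13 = 2180.77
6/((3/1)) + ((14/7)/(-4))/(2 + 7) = 35/18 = 1.94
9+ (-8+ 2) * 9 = -45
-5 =-5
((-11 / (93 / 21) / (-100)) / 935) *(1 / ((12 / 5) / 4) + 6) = 161 / 790500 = 0.00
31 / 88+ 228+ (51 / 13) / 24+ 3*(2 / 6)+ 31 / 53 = 6975731 / 30316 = 230.10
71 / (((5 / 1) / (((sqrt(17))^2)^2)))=20519 / 5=4103.80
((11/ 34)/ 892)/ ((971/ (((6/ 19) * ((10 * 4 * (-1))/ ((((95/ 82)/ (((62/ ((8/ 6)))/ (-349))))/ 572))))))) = 143948376/ 463773194329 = 0.00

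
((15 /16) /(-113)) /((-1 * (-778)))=-15 /1406624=-0.00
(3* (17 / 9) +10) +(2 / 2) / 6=95 / 6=15.83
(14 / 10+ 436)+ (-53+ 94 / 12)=11767 / 30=392.23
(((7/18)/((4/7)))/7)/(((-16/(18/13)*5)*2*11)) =-7/91520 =-0.00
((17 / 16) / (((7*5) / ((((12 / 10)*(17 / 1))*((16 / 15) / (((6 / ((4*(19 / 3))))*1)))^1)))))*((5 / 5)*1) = 21964 / 7875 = 2.79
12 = 12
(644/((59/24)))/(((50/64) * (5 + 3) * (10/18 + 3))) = 17388/1475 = 11.79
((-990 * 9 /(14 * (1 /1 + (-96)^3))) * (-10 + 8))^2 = 3175524 /1534201799641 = 0.00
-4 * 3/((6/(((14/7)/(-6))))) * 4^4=512/3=170.67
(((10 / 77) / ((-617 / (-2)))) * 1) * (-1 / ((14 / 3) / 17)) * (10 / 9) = -1700 / 997689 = -0.00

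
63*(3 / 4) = 189 / 4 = 47.25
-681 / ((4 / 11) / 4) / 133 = -56.32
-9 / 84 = -3 / 28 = -0.11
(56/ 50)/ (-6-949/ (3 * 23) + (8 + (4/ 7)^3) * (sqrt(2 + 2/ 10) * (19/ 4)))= 309806994084/ 41120475475595 + 609875301672 * sqrt(55)/ 205602377377975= 0.03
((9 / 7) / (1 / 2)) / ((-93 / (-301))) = 258 / 31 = 8.32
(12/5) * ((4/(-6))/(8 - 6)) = -4/5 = -0.80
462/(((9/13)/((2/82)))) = 2002/123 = 16.28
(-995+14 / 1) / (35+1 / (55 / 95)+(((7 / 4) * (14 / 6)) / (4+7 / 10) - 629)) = 3043062 / 1834535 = 1.66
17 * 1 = 17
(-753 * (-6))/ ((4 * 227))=2259/ 454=4.98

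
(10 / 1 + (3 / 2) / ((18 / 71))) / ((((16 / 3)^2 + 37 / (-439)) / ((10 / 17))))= 1257735 / 3809734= 0.33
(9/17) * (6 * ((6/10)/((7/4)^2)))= 2592/4165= 0.62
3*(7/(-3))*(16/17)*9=-59.29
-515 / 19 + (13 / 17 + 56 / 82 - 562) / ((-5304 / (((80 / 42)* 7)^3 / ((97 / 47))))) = 722636044955 / 7665035157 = 94.28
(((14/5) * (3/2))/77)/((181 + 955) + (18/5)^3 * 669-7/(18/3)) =450/266868503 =0.00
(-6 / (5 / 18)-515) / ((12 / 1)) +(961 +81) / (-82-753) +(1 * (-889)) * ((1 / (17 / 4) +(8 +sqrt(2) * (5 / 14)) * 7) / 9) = -572420275 / 102204-4445 * sqrt(2) / 18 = -5949.99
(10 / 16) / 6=5 / 48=0.10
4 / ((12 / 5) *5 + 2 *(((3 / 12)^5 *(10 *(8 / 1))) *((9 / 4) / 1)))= 512 / 1581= 0.32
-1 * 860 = -860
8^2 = 64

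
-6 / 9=-2 / 3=-0.67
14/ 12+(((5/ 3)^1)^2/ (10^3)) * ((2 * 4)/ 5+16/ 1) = 547/ 450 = 1.22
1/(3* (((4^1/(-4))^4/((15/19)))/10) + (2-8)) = -50/281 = -0.18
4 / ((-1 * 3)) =-4 / 3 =-1.33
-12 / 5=-2.40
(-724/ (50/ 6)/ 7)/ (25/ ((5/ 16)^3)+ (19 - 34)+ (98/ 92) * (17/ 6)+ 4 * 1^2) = -599472/ 39181835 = -0.02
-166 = -166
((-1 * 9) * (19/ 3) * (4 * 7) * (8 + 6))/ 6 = -3724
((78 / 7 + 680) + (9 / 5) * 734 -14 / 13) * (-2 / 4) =-457563 / 455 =-1005.63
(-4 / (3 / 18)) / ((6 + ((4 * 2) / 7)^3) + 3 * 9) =-8232 / 11831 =-0.70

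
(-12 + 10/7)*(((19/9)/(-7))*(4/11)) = 5624/4851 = 1.16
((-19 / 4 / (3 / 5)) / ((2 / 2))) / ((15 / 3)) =-19 / 12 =-1.58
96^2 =9216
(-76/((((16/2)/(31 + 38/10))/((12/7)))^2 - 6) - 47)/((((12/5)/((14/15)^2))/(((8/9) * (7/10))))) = -19174181572/2475568575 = -7.75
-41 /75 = -0.55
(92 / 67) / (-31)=-92 / 2077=-0.04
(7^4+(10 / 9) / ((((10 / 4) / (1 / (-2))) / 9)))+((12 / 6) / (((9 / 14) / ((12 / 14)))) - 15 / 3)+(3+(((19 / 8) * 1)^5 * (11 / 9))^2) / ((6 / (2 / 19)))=12623513453164993 / 4957466001408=2546.36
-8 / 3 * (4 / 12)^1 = -8 / 9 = -0.89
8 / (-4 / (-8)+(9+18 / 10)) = 80 / 113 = 0.71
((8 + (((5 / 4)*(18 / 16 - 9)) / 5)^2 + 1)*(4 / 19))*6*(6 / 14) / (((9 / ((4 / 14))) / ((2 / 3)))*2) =4395 / 59584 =0.07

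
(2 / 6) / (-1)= -1 / 3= -0.33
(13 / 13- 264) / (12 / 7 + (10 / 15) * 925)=-5523 / 12986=-0.43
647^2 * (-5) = -2093045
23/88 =0.26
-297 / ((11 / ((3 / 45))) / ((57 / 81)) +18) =-627 / 533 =-1.18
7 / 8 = 0.88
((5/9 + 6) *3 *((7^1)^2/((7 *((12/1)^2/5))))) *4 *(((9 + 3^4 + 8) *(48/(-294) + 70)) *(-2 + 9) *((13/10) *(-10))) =-321522565/27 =-11908243.15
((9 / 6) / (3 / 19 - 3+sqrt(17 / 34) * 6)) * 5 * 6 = 2565 / 199+5415 * sqrt(2) / 398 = 32.13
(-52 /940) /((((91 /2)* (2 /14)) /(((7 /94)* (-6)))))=42 /11045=0.00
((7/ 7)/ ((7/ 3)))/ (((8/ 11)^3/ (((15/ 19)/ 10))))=11979/ 136192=0.09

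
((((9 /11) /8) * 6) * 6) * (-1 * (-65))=5265 /22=239.32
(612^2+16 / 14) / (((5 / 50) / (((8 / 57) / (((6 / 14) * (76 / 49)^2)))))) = 31474901080 / 61731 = 509871.88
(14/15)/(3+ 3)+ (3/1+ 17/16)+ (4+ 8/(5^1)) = 7069/720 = 9.82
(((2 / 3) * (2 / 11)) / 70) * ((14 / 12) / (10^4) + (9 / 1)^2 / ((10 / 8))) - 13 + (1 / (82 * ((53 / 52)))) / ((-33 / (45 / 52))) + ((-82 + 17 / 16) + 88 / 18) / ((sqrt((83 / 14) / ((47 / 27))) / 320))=-219020 * sqrt(163842) / 6723 - 970402835789 / 75294450000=-13199.50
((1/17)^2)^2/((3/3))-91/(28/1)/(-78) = 83545/2004504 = 0.04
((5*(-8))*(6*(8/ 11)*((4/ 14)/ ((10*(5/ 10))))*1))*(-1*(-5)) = -3840/ 77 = -49.87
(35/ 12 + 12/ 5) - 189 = -11021/ 60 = -183.68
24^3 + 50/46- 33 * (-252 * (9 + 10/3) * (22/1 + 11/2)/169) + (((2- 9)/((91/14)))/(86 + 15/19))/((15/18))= 977937678331/32048315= 30514.48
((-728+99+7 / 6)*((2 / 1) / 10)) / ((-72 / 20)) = 3767 / 108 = 34.88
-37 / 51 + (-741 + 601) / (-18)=1079 / 153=7.05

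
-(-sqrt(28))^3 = 56 * sqrt(7) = 148.16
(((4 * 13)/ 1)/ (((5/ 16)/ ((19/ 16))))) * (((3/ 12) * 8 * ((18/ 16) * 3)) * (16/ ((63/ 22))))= 260832/ 35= 7452.34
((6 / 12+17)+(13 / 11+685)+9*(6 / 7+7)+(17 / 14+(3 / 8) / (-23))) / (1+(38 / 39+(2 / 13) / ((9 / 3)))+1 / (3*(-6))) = 1285668189 / 3265724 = 393.69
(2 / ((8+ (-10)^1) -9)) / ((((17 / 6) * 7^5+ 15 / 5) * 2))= -6 / 3143107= -0.00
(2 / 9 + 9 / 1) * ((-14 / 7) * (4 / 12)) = -166 / 27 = -6.15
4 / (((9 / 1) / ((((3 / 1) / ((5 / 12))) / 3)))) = 16 / 15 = 1.07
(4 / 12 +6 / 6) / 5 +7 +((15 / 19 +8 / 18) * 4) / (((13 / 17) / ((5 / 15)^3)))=2252503 / 300105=7.51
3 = 3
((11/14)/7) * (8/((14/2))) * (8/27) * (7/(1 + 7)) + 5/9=779/1323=0.59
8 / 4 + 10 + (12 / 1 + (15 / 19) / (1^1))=471 / 19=24.79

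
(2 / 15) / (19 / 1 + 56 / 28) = 2 / 315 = 0.01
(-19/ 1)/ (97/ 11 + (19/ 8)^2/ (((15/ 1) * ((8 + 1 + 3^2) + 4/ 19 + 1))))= -73233600/ 34064249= -2.15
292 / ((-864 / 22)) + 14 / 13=-8927 / 1404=-6.36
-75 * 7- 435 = -960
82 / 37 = 2.22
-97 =-97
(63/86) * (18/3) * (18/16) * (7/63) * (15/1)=2835/344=8.24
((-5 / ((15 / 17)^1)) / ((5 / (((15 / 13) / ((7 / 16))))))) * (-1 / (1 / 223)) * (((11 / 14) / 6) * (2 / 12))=83402 / 5733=14.55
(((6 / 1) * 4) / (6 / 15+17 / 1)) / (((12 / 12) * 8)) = 5 / 29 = 0.17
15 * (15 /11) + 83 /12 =3613 /132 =27.37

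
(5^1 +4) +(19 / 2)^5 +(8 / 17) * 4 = 42099603 / 544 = 77388.98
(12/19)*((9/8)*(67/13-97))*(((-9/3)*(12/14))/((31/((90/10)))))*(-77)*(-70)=2010684060/7657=262594.24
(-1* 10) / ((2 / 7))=-35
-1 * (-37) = 37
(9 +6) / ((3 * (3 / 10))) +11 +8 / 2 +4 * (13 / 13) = 107 / 3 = 35.67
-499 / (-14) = 499 / 14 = 35.64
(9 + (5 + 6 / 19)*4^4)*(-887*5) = -6075249.74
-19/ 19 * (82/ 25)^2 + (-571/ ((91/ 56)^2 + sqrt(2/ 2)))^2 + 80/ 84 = 24589.36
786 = 786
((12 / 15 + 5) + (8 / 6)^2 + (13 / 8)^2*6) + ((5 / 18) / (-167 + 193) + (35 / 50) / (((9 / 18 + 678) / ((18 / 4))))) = 66151927 / 2822560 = 23.44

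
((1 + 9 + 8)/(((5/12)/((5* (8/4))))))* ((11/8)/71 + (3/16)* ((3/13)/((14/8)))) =123066/6461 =19.05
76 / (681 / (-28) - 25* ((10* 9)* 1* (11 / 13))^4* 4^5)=-60777808 / 688555219987450041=-0.00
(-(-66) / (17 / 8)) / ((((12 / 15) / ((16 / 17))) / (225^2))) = 534600000 / 289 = 1849826.99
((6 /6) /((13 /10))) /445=2 /1157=0.00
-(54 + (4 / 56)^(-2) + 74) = -324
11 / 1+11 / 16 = 187 / 16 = 11.69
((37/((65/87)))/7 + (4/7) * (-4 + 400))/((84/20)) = 35393/637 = 55.56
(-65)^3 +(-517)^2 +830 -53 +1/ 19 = -124620/ 19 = -6558.95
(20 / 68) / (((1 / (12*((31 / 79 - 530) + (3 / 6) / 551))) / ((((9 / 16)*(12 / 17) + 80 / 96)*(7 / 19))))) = -23826211395 / 28119734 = -847.31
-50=-50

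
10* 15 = 150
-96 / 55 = -1.75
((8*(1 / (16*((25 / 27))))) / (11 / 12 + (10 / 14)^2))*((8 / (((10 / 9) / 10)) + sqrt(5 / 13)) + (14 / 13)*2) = 28.30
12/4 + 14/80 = 127/40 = 3.18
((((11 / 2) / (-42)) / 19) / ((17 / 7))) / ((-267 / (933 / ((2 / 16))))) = 6842 / 86241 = 0.08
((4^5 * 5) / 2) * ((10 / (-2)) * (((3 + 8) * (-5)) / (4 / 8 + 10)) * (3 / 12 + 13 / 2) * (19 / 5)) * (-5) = -60192000 / 7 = -8598857.14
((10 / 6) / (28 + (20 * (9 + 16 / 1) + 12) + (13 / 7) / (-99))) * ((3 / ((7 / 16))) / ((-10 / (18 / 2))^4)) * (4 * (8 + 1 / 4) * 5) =21434787 / 9355175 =2.29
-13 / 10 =-1.30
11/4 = 2.75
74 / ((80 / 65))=481 / 8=60.12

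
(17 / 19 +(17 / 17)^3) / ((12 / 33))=99 / 19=5.21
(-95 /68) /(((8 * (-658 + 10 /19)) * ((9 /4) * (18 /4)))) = 1805 /68805936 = 0.00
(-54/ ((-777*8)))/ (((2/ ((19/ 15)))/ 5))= 57/ 2072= 0.03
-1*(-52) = 52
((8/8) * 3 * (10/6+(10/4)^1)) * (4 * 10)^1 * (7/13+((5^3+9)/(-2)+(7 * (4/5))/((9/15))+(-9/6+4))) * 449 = -478297250/39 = -12264032.05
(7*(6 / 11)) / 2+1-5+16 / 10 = -27 / 55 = -0.49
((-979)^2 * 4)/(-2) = -1916882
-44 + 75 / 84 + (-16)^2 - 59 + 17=4785 / 28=170.89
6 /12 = 1 /2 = 0.50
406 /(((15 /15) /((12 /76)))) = 1218 /19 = 64.11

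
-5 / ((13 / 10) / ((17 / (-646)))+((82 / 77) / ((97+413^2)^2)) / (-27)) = 756934886411550 / 7478516677746319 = 0.10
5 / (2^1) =5 / 2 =2.50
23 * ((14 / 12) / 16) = 161 / 96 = 1.68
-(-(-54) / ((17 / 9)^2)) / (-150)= 729 / 7225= 0.10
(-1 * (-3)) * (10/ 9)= 3.33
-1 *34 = -34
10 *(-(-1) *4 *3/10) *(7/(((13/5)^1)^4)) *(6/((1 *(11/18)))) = 5670000/314171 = 18.05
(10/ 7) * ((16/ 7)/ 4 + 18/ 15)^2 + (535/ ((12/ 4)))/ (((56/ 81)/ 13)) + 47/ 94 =46075689/ 13720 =3358.29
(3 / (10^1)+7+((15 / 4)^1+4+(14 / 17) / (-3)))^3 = 3423152202911 / 1061208000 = 3225.71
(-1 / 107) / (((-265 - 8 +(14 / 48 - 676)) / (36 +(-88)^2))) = 186720 / 2436283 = 0.08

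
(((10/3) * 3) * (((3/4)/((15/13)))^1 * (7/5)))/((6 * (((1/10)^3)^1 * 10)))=455/3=151.67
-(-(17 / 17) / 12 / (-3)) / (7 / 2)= -1 / 126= -0.01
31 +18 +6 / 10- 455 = -2027 / 5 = -405.40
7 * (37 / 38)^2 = 9583 / 1444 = 6.64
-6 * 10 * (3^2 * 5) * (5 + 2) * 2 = -37800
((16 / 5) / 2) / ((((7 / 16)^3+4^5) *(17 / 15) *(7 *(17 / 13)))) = 1277952 / 8485770881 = 0.00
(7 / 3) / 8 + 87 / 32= 3.01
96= 96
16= 16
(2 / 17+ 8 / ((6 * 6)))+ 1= 205 / 153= 1.34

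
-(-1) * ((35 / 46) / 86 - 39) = -38.99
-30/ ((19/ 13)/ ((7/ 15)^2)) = -1274/ 285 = -4.47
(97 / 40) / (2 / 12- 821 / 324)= -7857 / 7670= -1.02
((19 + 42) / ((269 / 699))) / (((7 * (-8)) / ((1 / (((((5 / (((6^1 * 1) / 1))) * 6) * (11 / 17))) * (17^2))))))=-42639 / 14084840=-0.00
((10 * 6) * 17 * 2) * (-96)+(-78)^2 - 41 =-189797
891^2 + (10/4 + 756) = 1589279/2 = 794639.50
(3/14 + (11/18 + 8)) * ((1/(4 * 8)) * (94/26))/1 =6533/6552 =1.00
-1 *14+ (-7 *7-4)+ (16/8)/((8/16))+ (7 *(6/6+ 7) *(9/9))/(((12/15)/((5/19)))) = -847/19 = -44.58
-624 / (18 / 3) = -104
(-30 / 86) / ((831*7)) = -0.00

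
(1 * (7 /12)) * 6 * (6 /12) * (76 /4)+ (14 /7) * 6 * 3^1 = 277 /4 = 69.25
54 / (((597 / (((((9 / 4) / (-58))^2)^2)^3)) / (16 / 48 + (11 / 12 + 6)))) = 2541865828329 / 333688233510681485580867469312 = 0.00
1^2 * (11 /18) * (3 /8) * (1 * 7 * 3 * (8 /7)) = 11 /2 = 5.50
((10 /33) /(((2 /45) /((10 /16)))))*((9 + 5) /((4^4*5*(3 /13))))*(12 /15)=455 /2816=0.16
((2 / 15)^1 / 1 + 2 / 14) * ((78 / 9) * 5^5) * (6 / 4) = 235625 / 21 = 11220.24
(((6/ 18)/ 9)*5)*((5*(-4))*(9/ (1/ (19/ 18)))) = -950/ 27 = -35.19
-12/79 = -0.15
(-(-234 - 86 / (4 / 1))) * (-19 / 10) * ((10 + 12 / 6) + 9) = -203889 / 20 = -10194.45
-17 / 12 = -1.42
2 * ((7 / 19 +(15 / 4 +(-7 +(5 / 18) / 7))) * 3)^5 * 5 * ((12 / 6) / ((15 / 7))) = -466457332024016084807 / 1109500898962176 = -420420.87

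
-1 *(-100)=100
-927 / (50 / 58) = -26883 / 25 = -1075.32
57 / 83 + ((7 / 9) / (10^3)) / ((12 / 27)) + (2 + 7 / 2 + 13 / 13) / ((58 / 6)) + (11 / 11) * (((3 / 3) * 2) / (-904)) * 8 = 1461365937 / 1087964000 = 1.34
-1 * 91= -91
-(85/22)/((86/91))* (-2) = 7735/946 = 8.18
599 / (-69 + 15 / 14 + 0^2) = -8386 / 951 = -8.82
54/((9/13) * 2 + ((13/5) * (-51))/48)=-56160/1433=-39.19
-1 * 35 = -35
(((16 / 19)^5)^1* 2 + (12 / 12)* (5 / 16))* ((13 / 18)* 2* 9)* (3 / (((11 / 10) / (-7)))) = -62701175355 / 217896712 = -287.76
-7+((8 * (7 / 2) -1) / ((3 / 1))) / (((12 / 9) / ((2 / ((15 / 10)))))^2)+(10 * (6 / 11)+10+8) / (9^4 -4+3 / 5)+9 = 1984319 / 180334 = 11.00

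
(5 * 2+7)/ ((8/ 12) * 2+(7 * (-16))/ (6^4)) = 1377/ 101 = 13.63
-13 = -13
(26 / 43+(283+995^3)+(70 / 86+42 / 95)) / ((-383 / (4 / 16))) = -4024032028031 / 6258220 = -642999.45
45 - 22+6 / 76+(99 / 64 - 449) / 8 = -319591 / 9728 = -32.85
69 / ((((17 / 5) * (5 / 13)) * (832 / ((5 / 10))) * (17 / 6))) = 207 / 18496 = 0.01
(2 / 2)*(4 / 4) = 1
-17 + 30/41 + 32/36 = -15.38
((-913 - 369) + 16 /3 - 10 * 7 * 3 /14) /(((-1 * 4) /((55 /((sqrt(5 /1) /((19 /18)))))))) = 809875 * sqrt(5) /216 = 8383.96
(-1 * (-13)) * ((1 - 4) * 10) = -390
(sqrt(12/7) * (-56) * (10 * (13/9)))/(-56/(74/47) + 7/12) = 307840 * sqrt(21)/46599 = 30.27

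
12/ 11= 1.09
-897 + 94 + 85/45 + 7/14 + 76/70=-503701/630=-799.53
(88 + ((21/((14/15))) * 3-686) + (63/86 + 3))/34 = -22651/1462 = -15.49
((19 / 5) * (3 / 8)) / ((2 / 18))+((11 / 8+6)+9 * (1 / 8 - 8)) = -2027 / 40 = -50.68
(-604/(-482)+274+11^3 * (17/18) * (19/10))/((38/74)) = 4275331981/824220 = 5187.12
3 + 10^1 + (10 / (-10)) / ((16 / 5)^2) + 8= 5351 / 256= 20.90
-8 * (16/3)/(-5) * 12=512/5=102.40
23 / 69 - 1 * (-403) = 1210 / 3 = 403.33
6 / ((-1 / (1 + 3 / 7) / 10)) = -600 / 7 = -85.71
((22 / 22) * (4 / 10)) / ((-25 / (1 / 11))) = -2 / 1375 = -0.00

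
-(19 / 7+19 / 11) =-342 / 77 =-4.44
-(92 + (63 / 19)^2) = -37181 / 361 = -102.99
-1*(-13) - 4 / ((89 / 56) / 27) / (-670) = 390619 / 29815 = 13.10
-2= -2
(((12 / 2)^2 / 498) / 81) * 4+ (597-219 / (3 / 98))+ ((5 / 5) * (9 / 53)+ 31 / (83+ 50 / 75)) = -195461220079 / 29812023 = -6556.46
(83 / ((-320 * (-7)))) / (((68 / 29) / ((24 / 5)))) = 7221 / 95200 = 0.08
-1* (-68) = 68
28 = 28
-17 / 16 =-1.06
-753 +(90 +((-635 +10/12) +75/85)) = -132221/102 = -1296.28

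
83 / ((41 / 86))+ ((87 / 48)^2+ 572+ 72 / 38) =149822755 / 199424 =751.28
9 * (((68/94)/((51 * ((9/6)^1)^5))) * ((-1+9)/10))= 256/19035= 0.01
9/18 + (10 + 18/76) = 204/19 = 10.74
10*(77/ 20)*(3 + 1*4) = 539/ 2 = 269.50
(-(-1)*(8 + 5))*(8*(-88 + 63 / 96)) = -9083.75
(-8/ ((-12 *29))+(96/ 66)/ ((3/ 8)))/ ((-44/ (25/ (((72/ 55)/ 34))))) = -3967375/ 68904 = -57.58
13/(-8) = -13/8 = -1.62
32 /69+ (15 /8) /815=41935 /89976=0.47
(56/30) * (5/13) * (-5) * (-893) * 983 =122894660/39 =3151145.13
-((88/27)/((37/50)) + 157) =-161243/999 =-161.40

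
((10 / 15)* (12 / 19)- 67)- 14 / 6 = -68.91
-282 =-282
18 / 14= 9 / 7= 1.29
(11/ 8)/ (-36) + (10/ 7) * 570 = 1641523/ 2016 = 814.25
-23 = -23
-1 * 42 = -42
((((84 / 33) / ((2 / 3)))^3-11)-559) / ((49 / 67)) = -45866994 / 65219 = -703.28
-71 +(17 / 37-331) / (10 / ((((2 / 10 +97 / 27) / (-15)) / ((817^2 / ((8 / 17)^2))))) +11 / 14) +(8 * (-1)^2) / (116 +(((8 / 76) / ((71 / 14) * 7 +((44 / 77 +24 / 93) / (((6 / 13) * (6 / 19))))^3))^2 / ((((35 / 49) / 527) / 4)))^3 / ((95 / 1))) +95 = 1622383147852300655082737561524835984696333220527702387258906635330427841578358010362754 / 67405595798979065396659863694688486145094130606989222239135899581893414277602593880961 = 24.07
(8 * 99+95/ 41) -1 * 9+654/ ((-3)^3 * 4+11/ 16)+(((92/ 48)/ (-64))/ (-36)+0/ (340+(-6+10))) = 1516631055547/ 1946336256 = 779.22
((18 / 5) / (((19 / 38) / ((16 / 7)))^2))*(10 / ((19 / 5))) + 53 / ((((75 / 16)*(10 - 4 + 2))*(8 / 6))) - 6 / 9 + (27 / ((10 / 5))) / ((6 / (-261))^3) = -1241237619893 / 1117200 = -1111025.44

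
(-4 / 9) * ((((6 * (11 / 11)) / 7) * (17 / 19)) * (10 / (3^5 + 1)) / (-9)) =340 / 219051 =0.00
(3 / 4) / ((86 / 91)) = 273 / 344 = 0.79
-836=-836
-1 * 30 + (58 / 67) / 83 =-166772 / 5561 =-29.99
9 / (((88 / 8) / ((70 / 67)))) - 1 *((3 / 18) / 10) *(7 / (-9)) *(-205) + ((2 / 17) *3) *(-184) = -90313127 / 1353132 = -66.74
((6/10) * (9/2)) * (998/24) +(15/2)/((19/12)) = 88929/760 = 117.01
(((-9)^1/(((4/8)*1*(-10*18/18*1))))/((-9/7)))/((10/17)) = -119/50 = -2.38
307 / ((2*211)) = 307 / 422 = 0.73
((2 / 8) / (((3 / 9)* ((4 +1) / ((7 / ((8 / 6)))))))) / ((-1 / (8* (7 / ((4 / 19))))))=-8379 / 40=-209.48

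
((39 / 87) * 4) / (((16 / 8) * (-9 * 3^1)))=-26 / 783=-0.03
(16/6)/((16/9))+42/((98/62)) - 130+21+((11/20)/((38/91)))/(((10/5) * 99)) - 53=-12824363/95760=-133.92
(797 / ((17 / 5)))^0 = 1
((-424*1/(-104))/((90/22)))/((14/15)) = 583/546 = 1.07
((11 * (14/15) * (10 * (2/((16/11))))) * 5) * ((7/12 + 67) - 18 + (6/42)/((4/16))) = 2548865/72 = 35400.90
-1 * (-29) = 29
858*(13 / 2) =5577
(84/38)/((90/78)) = 1.92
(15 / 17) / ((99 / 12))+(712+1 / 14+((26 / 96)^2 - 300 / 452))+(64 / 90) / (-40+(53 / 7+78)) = 35164683663013 / 49416111360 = 711.60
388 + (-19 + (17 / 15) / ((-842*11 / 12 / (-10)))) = 369.01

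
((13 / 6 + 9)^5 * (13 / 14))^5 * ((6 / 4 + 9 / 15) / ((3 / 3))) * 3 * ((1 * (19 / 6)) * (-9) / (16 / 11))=-348123318793124354054934762536591053733369676468926759 / 25888662398999215598469120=-13446941113751085222922960000.00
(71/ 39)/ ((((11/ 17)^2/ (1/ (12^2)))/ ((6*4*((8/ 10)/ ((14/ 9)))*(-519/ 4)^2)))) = 5527018359/ 880880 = 6274.43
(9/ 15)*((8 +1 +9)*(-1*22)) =-1188/ 5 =-237.60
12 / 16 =3 / 4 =0.75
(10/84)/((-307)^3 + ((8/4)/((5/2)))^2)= -125/30381164478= -0.00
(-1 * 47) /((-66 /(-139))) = -6533 /66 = -98.98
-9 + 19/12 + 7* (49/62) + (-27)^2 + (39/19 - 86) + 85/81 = 122939911/190836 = 644.22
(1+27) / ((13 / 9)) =252 / 13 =19.38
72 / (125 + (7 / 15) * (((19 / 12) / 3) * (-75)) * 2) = 1296 / 1585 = 0.82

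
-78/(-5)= 78/5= 15.60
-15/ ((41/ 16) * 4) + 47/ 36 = -0.16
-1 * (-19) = 19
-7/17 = -0.41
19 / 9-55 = -476 / 9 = -52.89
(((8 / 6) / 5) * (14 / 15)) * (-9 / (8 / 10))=-14 / 5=-2.80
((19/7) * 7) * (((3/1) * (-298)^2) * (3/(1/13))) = 197411292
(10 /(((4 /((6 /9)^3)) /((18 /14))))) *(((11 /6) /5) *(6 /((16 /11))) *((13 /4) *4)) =1573 /84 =18.73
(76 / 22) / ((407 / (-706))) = -26828 / 4477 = -5.99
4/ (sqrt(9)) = 4/ 3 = 1.33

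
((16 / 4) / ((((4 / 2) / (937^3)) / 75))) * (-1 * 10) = -1233985429500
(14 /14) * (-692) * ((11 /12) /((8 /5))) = -9515 /24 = -396.46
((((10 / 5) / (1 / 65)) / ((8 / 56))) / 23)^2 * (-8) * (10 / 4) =-16562000 / 529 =-31308.13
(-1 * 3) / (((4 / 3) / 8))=-18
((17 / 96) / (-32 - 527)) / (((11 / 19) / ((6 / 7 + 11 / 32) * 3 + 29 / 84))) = -122417 / 56669184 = -0.00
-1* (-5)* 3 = 15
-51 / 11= -4.64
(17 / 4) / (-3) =-1.42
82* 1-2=80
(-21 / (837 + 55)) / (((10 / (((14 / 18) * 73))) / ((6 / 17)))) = -3577 / 75820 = -0.05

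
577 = 577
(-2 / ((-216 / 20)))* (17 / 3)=85 / 81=1.05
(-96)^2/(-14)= -4608/7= -658.29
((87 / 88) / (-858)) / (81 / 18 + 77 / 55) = -145 / 742456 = -0.00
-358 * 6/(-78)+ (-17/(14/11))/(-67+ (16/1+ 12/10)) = 1260143/45318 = 27.81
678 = 678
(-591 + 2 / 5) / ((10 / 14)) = -20671 / 25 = -826.84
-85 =-85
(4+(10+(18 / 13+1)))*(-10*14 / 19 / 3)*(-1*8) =79520 / 247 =321.94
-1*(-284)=284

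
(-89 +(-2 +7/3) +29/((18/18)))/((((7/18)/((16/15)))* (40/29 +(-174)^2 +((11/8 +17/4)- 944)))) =-1328896/238232715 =-0.01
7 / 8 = 0.88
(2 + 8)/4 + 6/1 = 17/2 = 8.50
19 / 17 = 1.12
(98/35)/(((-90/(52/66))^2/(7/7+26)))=2366/408375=0.01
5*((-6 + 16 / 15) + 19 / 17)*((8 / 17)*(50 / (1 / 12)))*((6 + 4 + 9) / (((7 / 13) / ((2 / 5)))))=-21973120 / 289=-76031.56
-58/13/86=-29/559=-0.05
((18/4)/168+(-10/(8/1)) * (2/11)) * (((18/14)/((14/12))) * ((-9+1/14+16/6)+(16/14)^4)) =145902159/144943568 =1.01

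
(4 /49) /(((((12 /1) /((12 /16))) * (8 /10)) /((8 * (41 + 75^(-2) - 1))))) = 32143 /15750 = 2.04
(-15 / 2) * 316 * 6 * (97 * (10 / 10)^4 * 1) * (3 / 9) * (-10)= 4597800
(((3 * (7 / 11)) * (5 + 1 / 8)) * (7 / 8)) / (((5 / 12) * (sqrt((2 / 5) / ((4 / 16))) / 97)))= 1753857 * sqrt(10) / 3520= 1575.62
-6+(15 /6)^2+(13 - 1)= 49 /4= 12.25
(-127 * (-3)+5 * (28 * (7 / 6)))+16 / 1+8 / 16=3365 / 6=560.83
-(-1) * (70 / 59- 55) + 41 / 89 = -280156 / 5251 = -53.35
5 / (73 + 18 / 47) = 235 / 3449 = 0.07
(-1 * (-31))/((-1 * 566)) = -31/566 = -0.05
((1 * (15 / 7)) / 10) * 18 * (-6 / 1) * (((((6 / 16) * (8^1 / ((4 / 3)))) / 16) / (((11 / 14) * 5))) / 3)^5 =-47258883 / 8443710668800000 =-0.00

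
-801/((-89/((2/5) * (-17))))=-306/5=-61.20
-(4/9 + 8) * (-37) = 2812/9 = 312.44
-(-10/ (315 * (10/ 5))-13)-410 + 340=-3590/ 63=-56.98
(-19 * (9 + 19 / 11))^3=-11269556488 / 1331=-8466984.59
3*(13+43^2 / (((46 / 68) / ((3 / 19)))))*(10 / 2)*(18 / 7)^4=305919484560 / 1049237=291563.76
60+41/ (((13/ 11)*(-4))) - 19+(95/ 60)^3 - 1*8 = 28.30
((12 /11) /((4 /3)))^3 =729 /1331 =0.55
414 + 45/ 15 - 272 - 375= -230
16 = 16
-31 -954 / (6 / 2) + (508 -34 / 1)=125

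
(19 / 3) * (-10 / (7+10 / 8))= -760 / 99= -7.68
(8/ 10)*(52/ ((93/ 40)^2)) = 66560/ 8649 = 7.70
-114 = -114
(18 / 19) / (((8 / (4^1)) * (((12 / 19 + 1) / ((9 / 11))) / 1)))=81 / 341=0.24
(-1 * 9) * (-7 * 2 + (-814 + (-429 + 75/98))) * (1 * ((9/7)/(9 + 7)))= 9971991/10976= 908.53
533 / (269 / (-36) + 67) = 19188 / 2143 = 8.95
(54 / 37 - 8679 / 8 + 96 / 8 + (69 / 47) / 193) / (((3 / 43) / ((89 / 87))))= -1223256941335 / 77865464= -15709.88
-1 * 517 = -517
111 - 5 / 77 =8542 / 77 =110.94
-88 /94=-44 /47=-0.94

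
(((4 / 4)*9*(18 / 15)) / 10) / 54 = 1 / 50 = 0.02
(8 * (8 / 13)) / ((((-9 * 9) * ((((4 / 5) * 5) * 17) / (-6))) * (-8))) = -0.00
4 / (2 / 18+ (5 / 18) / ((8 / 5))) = 576 / 41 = 14.05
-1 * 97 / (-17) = 97 / 17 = 5.71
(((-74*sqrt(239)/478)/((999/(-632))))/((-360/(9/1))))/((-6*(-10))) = -79*sqrt(239)/1935900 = -0.00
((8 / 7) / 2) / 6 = 0.10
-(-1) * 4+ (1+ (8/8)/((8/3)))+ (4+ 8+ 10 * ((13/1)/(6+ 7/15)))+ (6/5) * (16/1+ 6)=247847/3880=63.88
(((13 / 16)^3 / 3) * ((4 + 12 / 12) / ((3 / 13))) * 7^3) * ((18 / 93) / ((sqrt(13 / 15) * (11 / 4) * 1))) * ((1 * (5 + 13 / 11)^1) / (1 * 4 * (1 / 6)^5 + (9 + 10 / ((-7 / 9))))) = -161.02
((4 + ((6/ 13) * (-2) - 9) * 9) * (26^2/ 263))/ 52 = -1109/ 263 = -4.22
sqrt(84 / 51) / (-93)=-2*sqrt(119) / 1581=-0.01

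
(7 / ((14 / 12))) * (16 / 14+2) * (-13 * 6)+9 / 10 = -1469.96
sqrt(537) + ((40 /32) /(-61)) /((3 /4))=-5 /183 + sqrt(537)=23.15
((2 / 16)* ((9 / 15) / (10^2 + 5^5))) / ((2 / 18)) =9 / 43000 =0.00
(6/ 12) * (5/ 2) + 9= 41/ 4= 10.25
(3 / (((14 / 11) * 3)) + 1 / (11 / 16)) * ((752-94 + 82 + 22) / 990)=2921 / 1694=1.72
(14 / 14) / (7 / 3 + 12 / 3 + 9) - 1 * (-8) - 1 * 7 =49 / 46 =1.07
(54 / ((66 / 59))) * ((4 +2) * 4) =12744 / 11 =1158.55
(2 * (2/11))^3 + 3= 4057/1331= 3.05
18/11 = 1.64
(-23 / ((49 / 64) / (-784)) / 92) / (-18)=-128 / 9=-14.22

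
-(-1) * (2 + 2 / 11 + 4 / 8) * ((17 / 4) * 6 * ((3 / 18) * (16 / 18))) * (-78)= -26078 / 33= -790.24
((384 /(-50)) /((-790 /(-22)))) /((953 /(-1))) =2112 /9410875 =0.00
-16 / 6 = -8 / 3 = -2.67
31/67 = 0.46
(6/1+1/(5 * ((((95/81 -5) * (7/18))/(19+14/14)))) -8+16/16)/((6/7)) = -4001/930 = -4.30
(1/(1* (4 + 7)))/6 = 1/66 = 0.02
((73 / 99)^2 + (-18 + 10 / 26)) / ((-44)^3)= 135947 / 678346812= 0.00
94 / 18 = 5.22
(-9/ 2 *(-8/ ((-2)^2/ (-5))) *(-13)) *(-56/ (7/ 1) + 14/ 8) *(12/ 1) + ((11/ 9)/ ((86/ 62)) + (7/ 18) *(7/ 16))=-43873.95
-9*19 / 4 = -171 / 4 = -42.75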